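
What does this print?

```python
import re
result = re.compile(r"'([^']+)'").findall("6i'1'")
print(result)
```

['1']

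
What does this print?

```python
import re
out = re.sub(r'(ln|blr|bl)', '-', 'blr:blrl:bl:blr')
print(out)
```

-:-l:-:-

`|` is ordered: at each position the engine commits to the first alternative that works.
Every occurrence is swapped for '-'.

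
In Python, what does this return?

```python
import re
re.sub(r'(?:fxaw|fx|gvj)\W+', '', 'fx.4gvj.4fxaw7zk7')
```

Each match is replaced by ''.

'44fxaw7zk7'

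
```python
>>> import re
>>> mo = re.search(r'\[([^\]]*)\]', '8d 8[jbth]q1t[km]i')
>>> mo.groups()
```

('jbth',)

The match spans [4:10] → '[jbth]'.
Captured: group 1 = 'jbth'.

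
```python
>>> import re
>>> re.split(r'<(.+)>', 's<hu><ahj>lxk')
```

['s', 'hu><ahj', 'lxk']

The group in the pattern means `split` returns the separators' captures alongside the pieces.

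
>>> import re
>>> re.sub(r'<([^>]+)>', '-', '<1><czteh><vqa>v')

'---v'

Matches: at [0:3] → '<1>'; at [3:10] → '<czteh>'; at [10:15] → '<vqa>'.
`sub` substitutes '-' at each match site.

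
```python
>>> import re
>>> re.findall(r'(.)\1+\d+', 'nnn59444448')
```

`\1` is not a pattern — it's the concrete string captured by group 1, re-applied verbatim.
Matches: at [0:11] match 'nnn59444448', group 1 = 'n'.
With a single group, `findall` returns only what that group captured — 1 item.

['n']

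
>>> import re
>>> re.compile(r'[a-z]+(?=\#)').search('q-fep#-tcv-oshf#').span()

(2, 5)

Lookahead/lookbehind check context without consuming it, so the matched span excludes the asserted characters.
The match spans [2:5] → 'fep'.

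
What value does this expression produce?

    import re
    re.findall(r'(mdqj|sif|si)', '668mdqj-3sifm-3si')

Alternation isn't longest-match — the leftmost alternative that fits at this position is chosen.
Matches: at [3:7] match 'mdqj', group 1 = 'mdqj'; at [9:12] match 'sif', group 1 = 'sif'; at [15:17] match 'si', group 1 = 'si'.
Because there's exactly one group, `findall` drops the full match and keeps group 1 from each hit.

['mdqj', 'sif', 'si']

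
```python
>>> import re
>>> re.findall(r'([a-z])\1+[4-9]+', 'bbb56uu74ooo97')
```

A backreference is literal: `\1` must see the identical characters the first group matched.
Walking the string: at [0:5] match 'bbb56', group 1 = 'b'; at [5:9] match 'uu74', group 1 = 'u'; at [9:14] match 'ooo97', group 1 = 'o'.
`findall` collects group 1 from each match (3 total).

['b', 'u', 'o']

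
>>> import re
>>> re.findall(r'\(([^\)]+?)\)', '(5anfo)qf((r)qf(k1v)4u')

One capturing group, so `findall` returns just the captured substring from each match — 3 in all.

['5anfo', '(r', 'k1v']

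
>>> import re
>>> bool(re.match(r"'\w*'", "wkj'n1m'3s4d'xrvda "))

False

`match` is anchored at position 0; if the pattern doesn't fit there, it returns None.
Here the string doesn't start with a match, so the call returns None, and `bool(None)` is False.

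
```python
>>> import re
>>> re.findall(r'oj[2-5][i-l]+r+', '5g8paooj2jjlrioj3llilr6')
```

The pattern matches the literal 'oj', then a character in [2-5], then one or more of a character in [i-l]; then one or more of a literal 'r'.
Since nothing is captured, `findall` lists the 2 matched substrings directly.

['oj2jjlr', 'oj3llilr']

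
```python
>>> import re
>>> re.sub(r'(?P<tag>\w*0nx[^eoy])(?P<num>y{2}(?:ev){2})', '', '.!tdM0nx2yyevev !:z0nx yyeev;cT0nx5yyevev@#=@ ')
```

'.! !:z0nx yyeev;@#=@ '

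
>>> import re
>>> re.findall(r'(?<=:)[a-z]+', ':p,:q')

['p', 'q']

The positive lookaround only admits positions where the adjacent text matches; those characters stay outside the span.
`findall` yields the raw match text (2 of them) because the pattern has no groups.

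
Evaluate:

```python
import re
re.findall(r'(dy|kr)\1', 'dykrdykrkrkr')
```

`\1` is not a pattern — it's the concrete string captured by group 1, re-applied verbatim.
With a single group, `findall` returns only what that group captured — 1 item.

['kr']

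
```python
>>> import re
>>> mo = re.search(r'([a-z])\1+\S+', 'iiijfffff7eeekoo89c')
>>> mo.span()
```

(0, 19)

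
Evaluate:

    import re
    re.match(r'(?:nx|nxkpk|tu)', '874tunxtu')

None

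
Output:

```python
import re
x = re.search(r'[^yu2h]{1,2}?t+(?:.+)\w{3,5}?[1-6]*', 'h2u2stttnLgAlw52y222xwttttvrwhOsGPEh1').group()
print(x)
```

stttnLgAlw52y222xwttttvrwhOsGPEh1

Pattern: 1 to 2 of any character except [yu2h] (lazy), then one or more of the literal 't'; then one or more of any character (non-capturing group); then 3 to 5 of a word character (lazy), then zero or more of a character in [1-6].
`search` walks the string left to right and returns the first match it finds.
The match spans [4:37] → 'stttnLgAlw52y222xwttttvrwhOsGPEh1'.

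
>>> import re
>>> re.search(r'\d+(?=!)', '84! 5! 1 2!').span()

The positive lookaround only admits positions where the adjacent text matches; those characters stay outside the span.
Unlike `match`, `search` isn't anchored — it looks for the pattern anywhere in the string.
The match spans [0:2] → '84'.

(0, 2)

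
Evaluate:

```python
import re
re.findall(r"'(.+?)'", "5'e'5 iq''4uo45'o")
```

The `?` after the quantifier makes it lazy — it takes as little as possible before letting the rest of the pattern try.
`findall` collects group 1 from each match (2 total).

['e', "'4uo45"]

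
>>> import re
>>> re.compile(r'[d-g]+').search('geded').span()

(0, 5)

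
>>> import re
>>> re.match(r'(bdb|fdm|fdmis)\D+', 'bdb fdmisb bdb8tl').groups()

('bdb',)

The match spans [0:14] → 'bdb fdmisb bdb'.
Captured: group 1 = 'bdb'.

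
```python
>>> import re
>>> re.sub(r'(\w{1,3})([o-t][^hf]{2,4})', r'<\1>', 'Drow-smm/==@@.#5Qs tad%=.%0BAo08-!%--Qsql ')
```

'<Dr>m/==@@.#<5Q>%=.%<0BA>%--<Qs>'

This matches 1 to 3 of a word character (captured); then a character in [o-t], then 2 to 4 of any character except [hf] (captured).
Matches: at [0:7] → 'Drow-sm'; at [15:22] → '5Qs tad'; at [26:34] → '0BAo08-!'; at [37:42] → 'Qsql '.
The replacement refers to a captured group, so each match is rewritten using its own captured text.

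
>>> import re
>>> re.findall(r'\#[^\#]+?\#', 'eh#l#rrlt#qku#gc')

['#l#', '#qku#']

Scanning left to right: at [2:5] → '#l#'; at [9:14] → '#qku#'.
Since nothing is captured, `findall` lists the 2 matched substrings directly.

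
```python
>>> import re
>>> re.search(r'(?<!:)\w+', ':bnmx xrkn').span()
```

(2, 5)

The negative lookaround is zero-width — it rules out positions where the adjacent text would match, without consuming anything.
`search` walks the string left to right and returns the first match it finds.
The match spans [2:5] → 'nmx'.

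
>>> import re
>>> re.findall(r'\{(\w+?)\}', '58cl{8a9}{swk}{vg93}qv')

['8a9', 'swk', 'vg93']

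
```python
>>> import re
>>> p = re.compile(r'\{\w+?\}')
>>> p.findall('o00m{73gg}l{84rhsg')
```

['{73gg}']

Matches: at [4:10] → '{73gg}'.
With no groups in the pattern, `findall` gives back each whole match — 1 here.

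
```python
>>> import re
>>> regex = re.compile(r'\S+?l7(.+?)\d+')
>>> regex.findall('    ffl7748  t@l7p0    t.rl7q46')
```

This matches one or more of a non-whitespace character (lazy), then the literal 'l7'; then one or more of any character (lazy) (captured); then one or more of a digit.
A `+?`/`*?`/`{m,n}?` starts at its minimum and grows only as far as needed for what follows to match.
Matches: at [4:11] match 'ffl7748', group 1 = '7'; at [13:19] match 't@l7p0', group 1 = 'p'; at [23:31] match 't.rl7q46', group 1 = 'q'.
One capturing group, so `findall` returns just the captured substring from each match — 3 in all.

['7', 'p', 'q']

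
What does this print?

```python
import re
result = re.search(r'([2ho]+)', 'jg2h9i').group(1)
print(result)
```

2h

The pattern matches one or more of one of [2ho] (captured).
`search` walks the string left to right and returns the first match it finds.
The match spans [2:4] → '2h'.
Captured: group 1 = '2h'.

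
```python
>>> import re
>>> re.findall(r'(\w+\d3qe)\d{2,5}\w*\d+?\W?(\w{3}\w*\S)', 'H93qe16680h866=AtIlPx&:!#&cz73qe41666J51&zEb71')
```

[('H93qe', 'AtIlPx&'), ('cz73qe', 'zEb71')]

This matches one or more of a word character, then a digit, then the literal '3qe' (captured); then 2 to 5 of a digit; then zero or more of a word character, then one or more of a digit (lazy), then optionally a non-word character; then exactly 3 of a word character, then zero or more of a word character, then a non-whitespace character (captured).
Scanning left to right: at [0:22] match 'H93qe16680h866=AtIlPx&', groups = ('H93qe', 'AtIlPx&'); at [26:46] match 'cz73qe41666J51&zEb71', groups = ('cz73qe', 'zEb71').
With 2 capturing groups, `findall` returns a 2-tuple per match.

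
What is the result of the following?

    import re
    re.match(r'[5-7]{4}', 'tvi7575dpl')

The pattern matches exactly 4 of a character in [5-7].
`match` is anchored at position 0; if the pattern doesn't fit there, it returns None.
Here the pattern fails at index 0, so the call returns None.

None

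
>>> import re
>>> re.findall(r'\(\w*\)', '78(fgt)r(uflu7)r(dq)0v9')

Matches: at [2:7] → '(fgt)'; at [8:15] → '(uflu7)'; at [16:20] → '(dq)'.
With no groups in the pattern, `findall` gives back each whole match — 3 here.

['(fgt)', '(uflu7)', '(dq)']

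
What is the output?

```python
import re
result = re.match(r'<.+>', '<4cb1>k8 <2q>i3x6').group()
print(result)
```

<4cb1>k8 <2q>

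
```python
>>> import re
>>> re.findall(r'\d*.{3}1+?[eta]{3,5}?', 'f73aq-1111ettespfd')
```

['73aq-1111ett']

Because the quantifier is non-greedy, it stops expanding at the earliest point where the rest of the pattern can succeed.
Since nothing is captured, `findall` lists the 1 matched substring directly.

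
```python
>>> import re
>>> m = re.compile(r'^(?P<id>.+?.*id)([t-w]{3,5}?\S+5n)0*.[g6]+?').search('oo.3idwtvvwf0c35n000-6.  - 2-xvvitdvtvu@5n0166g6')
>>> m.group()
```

'oo.3idwtvvwf0c35n000-6'

The match spans [0:22] → 'oo.3idwtvvwf0c35n000-6'.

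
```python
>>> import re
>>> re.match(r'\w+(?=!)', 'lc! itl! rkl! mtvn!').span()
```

(0, 2)

The `(?=…)`/`(?<=…)` assertion just peeks at neighbouring text; it doesn't advance the match position.
`match` is anchored at position 0; if the pattern doesn't fit there, it returns None.
The match spans [0:2] → 'lc'.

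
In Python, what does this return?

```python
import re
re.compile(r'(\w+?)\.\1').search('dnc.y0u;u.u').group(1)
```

'u'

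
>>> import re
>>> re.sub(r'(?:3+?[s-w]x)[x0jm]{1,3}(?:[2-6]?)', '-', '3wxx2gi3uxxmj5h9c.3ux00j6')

'-gi-h9c.-'

Pattern: one or more of the literal '3' (lazy), then a character in [s-w], then a literal 'x' (non-capturing group); then 1 to 3 of one of [x0jm]; then optionally a character in [2-6] (non-capturing group).
Matches: at [0:5] → '3wxx2'; at [7:14] → '3uxxmj5'; at [18:25] → '3ux00j6'.
Each match is replaced by '-'.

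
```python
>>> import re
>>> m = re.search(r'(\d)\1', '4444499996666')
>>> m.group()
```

After group 1 captures some text, `\1` only succeeds where that same text appears again.
The match spans [0:2] → '44'.

'44'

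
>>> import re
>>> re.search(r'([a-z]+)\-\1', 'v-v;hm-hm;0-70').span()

`\1` is not a pattern — it's the concrete string captured by group 1, re-applied verbatim.
`re.search` tries every starting position until one works.
The match spans [0:3] → 'v-v'.
Captured: group 1 = 'v'.

(0, 3)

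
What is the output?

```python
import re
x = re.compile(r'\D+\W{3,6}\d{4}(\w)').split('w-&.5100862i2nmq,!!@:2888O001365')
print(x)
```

['', '8', '62i2', 'O', '001365']

Pattern: one or more of a non-digit, then 3 to 6 of a non-word character, then exactly 4 of a digit; then a word character (captured).
Matches to split on: at [0:9] → 'w-&.51008'; at [13:26] → 'nmq,!!@:2888O'.
`re.split` interleaves the captured-group text with the surrounding fragments.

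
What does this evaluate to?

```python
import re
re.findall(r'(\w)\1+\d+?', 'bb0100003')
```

A backreference is literal: `\1` must see the identical characters the first group matched.
Walking the string: at [0:3] match 'bb0', group 1 = 'b'; at [4:9] match '00003', group 1 = '0'.
One capturing group, so `findall` returns just the captured substring from each match — 2 in all.

['b', '0']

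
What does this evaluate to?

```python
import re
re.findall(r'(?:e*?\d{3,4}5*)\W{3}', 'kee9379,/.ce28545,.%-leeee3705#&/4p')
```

No capturing groups, so `findall` returns the 3 full match strings.

['ee9379,/.', 'e28545,.%', 'eeee3705#&/']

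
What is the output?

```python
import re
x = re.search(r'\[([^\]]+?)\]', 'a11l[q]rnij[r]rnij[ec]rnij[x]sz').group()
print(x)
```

[q]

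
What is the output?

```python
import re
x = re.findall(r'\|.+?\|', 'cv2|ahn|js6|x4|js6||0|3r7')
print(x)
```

Lazy quantifiers expand one character at a time until the remainder of the pattern can match.
With no groups in the pattern, `findall` gives back each whole match — 3 here.

['|ahn|', '|x4|', '||0|']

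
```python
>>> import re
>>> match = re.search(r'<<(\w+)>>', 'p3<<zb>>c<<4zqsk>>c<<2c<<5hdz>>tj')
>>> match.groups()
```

`re.search` scans for the first position where the pattern succeeds.
The match spans [2:8] → '<<zb>>'.
Captured: group 1 = 'zb'.

('zb',)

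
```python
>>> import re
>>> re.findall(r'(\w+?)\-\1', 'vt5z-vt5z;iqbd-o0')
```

A backreference is literal: `\1` must see the identical characters the first group matched.
Scanning left to right: at [0:9] match 'vt5z-vt5z', group 1 = 'vt5z'.
Because there's exactly one group, `findall` drops the full match and keeps group 1 from the one hit.

['vt5z']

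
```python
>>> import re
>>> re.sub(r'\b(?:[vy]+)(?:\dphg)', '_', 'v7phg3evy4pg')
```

'_3evy4pg'

The pattern matches a word boundary (`\b`, zero-width); then one or more of one of [vy] (non-capturing group); then a digit, then the literal 'phg' (non-capturing group).
Matches: at [0:5] → 'v7phg'.
`sub` substitutes '_' at each match site.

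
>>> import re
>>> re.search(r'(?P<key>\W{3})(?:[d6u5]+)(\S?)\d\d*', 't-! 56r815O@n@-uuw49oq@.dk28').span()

This matches exactly 3 of a non-word character (captured as 'key'); then one or more of one of [d6u5] (non-capturing group); then optionally a non-whitespace character (captured); then a digit, then zero or more of a digit.
`re.search` tries every starting position until one works.
The match spans [1:10] → '-! 56r815'.
Captured: group 1 = '-! ', group 2 = 'r'.

(1, 10)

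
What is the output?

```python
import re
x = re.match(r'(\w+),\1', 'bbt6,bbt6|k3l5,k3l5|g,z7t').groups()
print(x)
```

After group 1 captures some text, `\1` only succeeds where that same text appears again.
`match` is anchored at position 0; if the pattern doesn't fit there, it returns None.
The match spans [0:9] → 'bbt6,bbt6'.
Captured: group 1 = 'bbt6'.

('bbt6',)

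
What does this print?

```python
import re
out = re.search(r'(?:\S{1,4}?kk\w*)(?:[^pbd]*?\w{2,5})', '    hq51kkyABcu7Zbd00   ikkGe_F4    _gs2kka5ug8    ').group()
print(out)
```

hq51kkyABcu7Zbd00   ikkGe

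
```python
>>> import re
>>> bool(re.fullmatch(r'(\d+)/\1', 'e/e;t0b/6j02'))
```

For `fullmatch`, every character of the input must be accounted for by the pattern.
Here the string isn't matched end-to-end, so the call returns None, and `bool(None)` is False.

False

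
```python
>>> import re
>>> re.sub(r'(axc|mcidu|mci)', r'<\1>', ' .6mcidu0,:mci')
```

Alternation isn't longest-match — the leftmost alternative that fits at this position is chosen.
Matches: at [3:8] → 'mcidu'; at [11:14] → 'mci'.
The replacement refers to a captured group, so each match is rewritten using its own captured text.

' .6<mcidu>0,:<mci>'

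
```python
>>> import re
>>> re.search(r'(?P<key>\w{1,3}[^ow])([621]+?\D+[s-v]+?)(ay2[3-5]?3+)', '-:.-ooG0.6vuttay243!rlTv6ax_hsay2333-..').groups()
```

The match spans [5:19] → 'oG0.6vuttay243'.
Captured: group 1 = 'oG0.', group 2 = '6vutt', group 3 = 'ay243'.

('oG0.', '6vutt', 'ay243')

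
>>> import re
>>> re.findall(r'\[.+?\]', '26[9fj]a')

['[9fj]']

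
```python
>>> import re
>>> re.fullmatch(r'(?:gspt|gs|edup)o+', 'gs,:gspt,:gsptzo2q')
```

None

`fullmatch` succeeds only if the pattern covers the string from start to end.
Here the pattern can't cover the whole string, so the call returns None.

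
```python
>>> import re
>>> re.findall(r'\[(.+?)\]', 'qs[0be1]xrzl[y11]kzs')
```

A `+?`/`*?`/`{m,n}?` starts at its minimum and grows only as far as needed for what follows to match.
`findall` collects group 1 from each match (2 total).

['0be1', 'y11']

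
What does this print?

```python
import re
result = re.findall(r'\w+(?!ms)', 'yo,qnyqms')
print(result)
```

Because the assertion is negative and zero-width, positions next to the forbidden text are skipped.
Since nothing is captured, `findall` lists the 2 matched substrings directly.

['yo', 'qnyqms']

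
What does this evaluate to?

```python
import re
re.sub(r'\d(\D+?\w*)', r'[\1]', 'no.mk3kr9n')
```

Each match is replaced using the text its own group 1 captured.

'no.mk[kr9n]'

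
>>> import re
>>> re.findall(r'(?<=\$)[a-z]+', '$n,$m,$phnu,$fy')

['n', 'm', 'phnu', 'fy']

The `(?=…)`/`(?<=…)` assertion just peeks at neighbouring text; it doesn't advance the match position.
No capturing groups, so `findall` returns the 4 full match strings.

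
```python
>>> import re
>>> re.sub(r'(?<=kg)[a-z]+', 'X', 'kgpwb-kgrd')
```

'kgX-kgX'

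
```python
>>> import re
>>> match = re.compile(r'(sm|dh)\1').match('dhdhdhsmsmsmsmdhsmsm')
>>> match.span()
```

After group 1 captures some text, `\1` only succeeds where that same text appears again.
`re.match` won't scan ahead — the pattern has to work from the very first character.
The match spans [0:4] → 'dhdh'.
Captured: group 1 = 'dh'.

(0, 4)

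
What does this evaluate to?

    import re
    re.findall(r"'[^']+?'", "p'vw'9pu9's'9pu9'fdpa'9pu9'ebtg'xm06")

["'vw'", "'s'", "'fdpa'", "'ebtg'"]

Walking the string: at [1:5] → "'vw'"; at [9:12] → "'s'"; at [16:22] → "'fdpa'"; at [26:32] → "'ebtg'".
Since nothing is captured, `findall` lists the 4 matched substrings directly.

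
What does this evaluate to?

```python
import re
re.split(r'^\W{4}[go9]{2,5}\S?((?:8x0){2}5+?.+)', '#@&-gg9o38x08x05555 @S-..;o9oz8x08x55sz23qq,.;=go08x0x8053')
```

['', '8x08x05555 @S-..;o9oz8x08x55sz23qq,.;=go08x0x8053', '']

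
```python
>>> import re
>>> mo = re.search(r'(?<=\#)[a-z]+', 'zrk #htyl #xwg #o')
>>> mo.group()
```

'htyl'

Because the assertion is zero-width, the text it checks is not consumed and won't appear in the result.
The match spans [5:9] → 'htyl'.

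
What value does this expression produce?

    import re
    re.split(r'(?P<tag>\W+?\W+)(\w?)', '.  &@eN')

Pattern: one or more of a non-word character (lazy), then one or more of a non-word character (captured as 'tag'); then optionally a word character (captured).
Matches to split on: at [0:6] → '.  &@e'.
Because the pattern has a capturing group, `split` also inserts each captured text between the pieces.

['', '.  &@', 'e', 'N']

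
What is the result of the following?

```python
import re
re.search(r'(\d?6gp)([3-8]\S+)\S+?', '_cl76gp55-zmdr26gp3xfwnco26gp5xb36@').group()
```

The pattern matches optionally a digit, then the literal '6gp' (captured); then a character in [3-8], then one or more of a non-whitespace character (captured); then one or more of a non-whitespace character (lazy).
The match spans [3:35] → '76gp55-zmdr26gp3xfwnco26gp5xb36@'.

'76gp55-zmdr26gp3xfwnco26gp5xb36@'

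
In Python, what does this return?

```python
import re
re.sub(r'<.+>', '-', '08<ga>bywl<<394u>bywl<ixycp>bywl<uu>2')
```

Matches: at [2:36] → '<ga>bywl<<394u>bywl<ixycp>bywl<uu>'.
Each match is replaced by '-'.

'08-2'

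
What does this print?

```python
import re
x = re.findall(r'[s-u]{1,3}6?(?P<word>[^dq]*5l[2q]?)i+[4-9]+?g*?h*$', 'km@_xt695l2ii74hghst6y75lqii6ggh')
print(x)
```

This matches 1 to 3 of a character in [s-u], then optionally the literal '6'; then zero or more of any character except [dq], then the literal '5l', then optionally one of [2q] (captured as 'word'); then one or more of a literal 'i'; then one or more of a character in [4-9] (lazy), then zero or more of the literal 'g' (lazy), then zero or more of the literal 'h'; then anchored at the end.
Walking the string: at [5:32] match 't695l2ii74hghst6y75lqii6ggh', group 1 = '95l2ii74hghst6y75lq'.
`findall` collects group 1 from the one match (1 total).

['95l2ii74hghst6y75lq']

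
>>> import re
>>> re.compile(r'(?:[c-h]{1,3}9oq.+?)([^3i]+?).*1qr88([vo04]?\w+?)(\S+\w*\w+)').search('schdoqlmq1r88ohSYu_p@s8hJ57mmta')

None

The pattern matches 1 to 3 of a character in [c-h], then the literal '9oq', then one or more of any character (lazy) (non-capturing group); then one or more of any character except [3i] (lazy) (captured); then zero or more of any character; then the literal '1qr', then the literal '88'; then optionally one of [vo04], then one or more of a word character (lazy) (captured); then one or more of a non-whitespace character, then zero or more of a word character, then one or more of a word character (captured).
`re.search` tries every starting position until one works.
Here nothing in the string fits, so the call returns None.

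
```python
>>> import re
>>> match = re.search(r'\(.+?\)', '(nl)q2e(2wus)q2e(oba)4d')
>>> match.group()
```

Lazy quantifiers expand one character at a time until the remainder of the pattern can match.
`search` walks the string left to right and returns the first match it finds.
The match spans [0:4] → '(nl)'.

'(nl)'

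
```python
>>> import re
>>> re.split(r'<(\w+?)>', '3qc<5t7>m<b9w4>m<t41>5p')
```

['3qc', '5t7', 'm', 'b9w4', 'm', 't41', '5p']

The group in the pattern means `split` returns the separators' captures alongside the pieces.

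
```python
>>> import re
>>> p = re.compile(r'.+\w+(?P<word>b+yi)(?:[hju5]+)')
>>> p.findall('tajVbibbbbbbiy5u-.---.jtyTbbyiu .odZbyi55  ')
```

The pattern matches one or more of any character, then one or more of a word character; then one or more of a literal 'b', then the literal 'yi' (captured as 'word'); then one or more of one of [hju5] (non-capturing group).
Scanning left to right: at [0:41] match 'tajVbibbbbbbiy5u-.---.jtyTbbyiu .odZbyi55', group 1 = 'byi'.
`findall` collects group 1 from the one match (1 total).

['byi']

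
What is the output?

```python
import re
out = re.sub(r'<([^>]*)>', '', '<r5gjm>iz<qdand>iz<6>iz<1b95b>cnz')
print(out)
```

Matches: at [0:7] → '<r5gjm>'; at [9:16] → '<qdand>'; at [18:21] → '<6>'; at [23:30] → '<1b95b>'.
`sub` substitutes '' at each match site.

izizizcnz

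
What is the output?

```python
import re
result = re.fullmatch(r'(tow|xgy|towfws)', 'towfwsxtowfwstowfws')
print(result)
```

`re.fullmatch` is like wrapping the pattern in `^…$` (in single-line mode).
Here the string isn't matched end-to-end, so the call returns None.

None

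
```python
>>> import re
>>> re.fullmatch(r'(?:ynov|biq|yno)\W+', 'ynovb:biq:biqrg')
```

None

For `fullmatch`, every character of the input must be accounted for by the pattern.
Here the pattern can't cover the whole string, so the call returns None.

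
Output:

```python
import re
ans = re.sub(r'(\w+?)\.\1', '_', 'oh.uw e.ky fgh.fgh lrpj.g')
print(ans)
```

oh.uw e.ky _ lrpj.g

The backreference `\1` re-matches whatever the first group consumed, character for character.
Every occurrence is swapped for '_'.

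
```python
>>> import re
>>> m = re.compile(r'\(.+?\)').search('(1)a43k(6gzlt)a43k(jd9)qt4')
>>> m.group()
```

'(1)'

A non-greedy quantifier consumes as few characters as it can — just enough that the remainder of the pattern still matches from where it stops; whatever follows it matches normally.
`re.search` scans for the first position where the pattern succeeds.
The match spans [0:3] → '(1)'.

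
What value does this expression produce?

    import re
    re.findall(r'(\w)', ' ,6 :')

['6']

With a single group, `findall` returns only what that group captured — 1 item.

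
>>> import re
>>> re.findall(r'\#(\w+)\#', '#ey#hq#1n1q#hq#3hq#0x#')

Walking the string: at [0:4] match '#ey#', group 1 = 'ey'; at [6:12] match '#1n1q#', group 1 = '1n1q'; at [14:19] match '#3hq#', group 1 = '3hq'.
With a single group, `findall` returns only what that group captured — 3 items.

['ey', '1n1q', '3hq']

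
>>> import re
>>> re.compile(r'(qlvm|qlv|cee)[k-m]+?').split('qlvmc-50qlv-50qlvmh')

`re.split` interleaves the captured-group text with the surrounding fragments.

['', 'qlv', 'c-50qlv-50', 'qlv', 'h']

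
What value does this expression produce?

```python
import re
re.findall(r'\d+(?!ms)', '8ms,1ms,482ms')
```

['48']

The negative lookaround is zero-width — it rules out positions where the adjacent text would match, without consuming anything.
Walking the string: at [8:10] → '48'.
Since nothing is captured, `findall` lists the 1 matched substring directly.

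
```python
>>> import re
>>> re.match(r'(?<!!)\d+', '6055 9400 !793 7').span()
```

(0, 4)

Because the assertion is negative and zero-width, positions next to the forbidden text are skipped.
With `match`, the pattern is implicitly anchored at the beginning.
The match spans [0:4] → '6055'.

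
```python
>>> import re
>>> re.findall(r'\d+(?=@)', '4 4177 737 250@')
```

['250']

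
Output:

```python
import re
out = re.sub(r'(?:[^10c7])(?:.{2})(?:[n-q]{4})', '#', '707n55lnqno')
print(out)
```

707n#

This matches any character except [10c7] (non-capturing group); then exactly 2 of any character (non-capturing group); then exactly 4 of a character in [n-q] (non-capturing group).
Every occurrence is swapped for '#'.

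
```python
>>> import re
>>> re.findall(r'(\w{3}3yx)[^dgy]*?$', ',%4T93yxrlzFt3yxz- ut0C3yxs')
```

This matches exactly 3 of a word character, then the literal '3yx' (captured); then zero or more of any character except [dgy] (lazy); then anchored at the end.
Scanning left to right: at [20:27] match 't0C3yxs', group 1 = 't0C3yx'.
With a single group, `findall` returns only what that group captured — 1 item.

['t0C3yx']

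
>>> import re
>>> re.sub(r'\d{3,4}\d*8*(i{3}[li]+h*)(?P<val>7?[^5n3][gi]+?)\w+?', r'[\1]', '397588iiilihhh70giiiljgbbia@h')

With the lazy modifier that quantifier settles for the fewest repetitions that let the rest of the pattern succeed (the atoms after it are unaffected and can still be greedy).
The replacement refers to a captured group, so each match is rewritten using its own captured text.

'[iiilihhh]iiljgbbia@h'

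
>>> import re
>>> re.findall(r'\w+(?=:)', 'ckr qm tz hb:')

The positive lookaround only admits positions where the adjacent text matches; those characters stay outside the span.
Since nothing is captured, `findall` lists the 1 matched substring directly.

['hb']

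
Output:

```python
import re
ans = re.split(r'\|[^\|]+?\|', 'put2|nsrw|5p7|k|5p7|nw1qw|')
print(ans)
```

['put2', '5p7', '5p7', '']

Matches to split on: at [4:10] → '|nsrw|'; at [13:16] → '|k|'; at [19:26] → '|nw1qw|'.
Each match becomes a cut point; 4 segments remain.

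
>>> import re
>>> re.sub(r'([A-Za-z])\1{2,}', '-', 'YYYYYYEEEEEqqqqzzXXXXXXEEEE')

'---zz--'

`\1` is not a pattern — it's the concrete string captured by group 1, re-applied verbatim.
Matches: at [0:6] → 'YYYYYY'; at [6:11] → 'EEEEE'; at [11:15] → 'qqqq'; at [17:23] → 'XXXXXX'; at [23:27] → 'EEEE'.
`sub` substitutes '-' at each match site.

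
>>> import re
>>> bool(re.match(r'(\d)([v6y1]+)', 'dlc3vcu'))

False

`re.match` only tries the pattern at the start of the string.
Here the pattern fails at index 0, so the call returns None, and `bool(None)` is False.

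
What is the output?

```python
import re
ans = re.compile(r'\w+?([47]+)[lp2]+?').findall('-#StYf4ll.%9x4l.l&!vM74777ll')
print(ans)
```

['4', '4', '74777']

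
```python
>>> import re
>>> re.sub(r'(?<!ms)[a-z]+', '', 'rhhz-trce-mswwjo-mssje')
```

Because the assertion is negative and zero-width, positions next to the forbidden text are skipped.
Matches: at [0:4] → 'rhhz'; at [5:9] → 'trce'; at [10:16] → 'mswwjo'; at [17:22] → 'mssje'.
`sub` substitutes '' at each match site.

'---'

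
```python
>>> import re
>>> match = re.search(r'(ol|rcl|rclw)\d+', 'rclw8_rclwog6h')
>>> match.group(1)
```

`re.search` scans for the first position where the pattern succeeds.
The match spans [0:5] → 'rclw8'.
Captured: group 1 = 'rclw'.

'rclw'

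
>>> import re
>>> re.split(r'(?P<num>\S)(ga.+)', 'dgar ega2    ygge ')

This matches a non-whitespace character (captured as 'num'); then the literal 'ga', then one or more of any character (captured).
Matches to split on: at [0:18] → 'dgar ega2    ygge '.
With a capturing group present, the delimiter's captured portion is kept in the result list.

['', 'd', 'gar ega2    ygge ', '']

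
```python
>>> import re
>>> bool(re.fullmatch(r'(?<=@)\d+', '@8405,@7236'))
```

False

`fullmatch` succeeds only if the pattern covers the string from start to end.
Here the pattern can't cover the whole string, so the call returns None, and `bool(None)` is False.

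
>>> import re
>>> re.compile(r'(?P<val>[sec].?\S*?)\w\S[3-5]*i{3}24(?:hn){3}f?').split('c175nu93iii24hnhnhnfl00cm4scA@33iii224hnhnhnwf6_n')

The `?` after the quantifier makes it lazy — it takes as little as possible before letting the rest of the pattern try.
The group in the pattern means `split` returns the separators' captures alongside the pieces.

['', 'c175n', 'l00cm4scA@33iii224hnhnhnwf6_n']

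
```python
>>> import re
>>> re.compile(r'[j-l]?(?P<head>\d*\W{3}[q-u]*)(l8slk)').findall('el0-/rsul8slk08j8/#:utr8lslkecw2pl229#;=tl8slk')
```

[('229#;=t', 'l8slk')]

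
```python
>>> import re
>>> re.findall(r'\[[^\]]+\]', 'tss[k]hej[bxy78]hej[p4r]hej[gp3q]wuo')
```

`findall` yields the raw match text (4 of them) because the pattern has no groups.

['[k]', '[bxy78]', '[p4r]', '[gp3q]']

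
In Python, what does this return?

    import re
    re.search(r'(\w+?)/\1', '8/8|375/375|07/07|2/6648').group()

A backreference is literal: `\1` must see the identical characters the first group matched.
The match spans [0:3] → '8/8'.

'8/8'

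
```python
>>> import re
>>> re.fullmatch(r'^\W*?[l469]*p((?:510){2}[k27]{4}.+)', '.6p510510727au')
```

This matches anchored at the start of the string; then zero or more of a non-word character (lazy), then zero or more of one of [l469], then a literal 'p'; then the literal '510' repeated 2 times, then exactly 4 of one of [k27], then one or more of any character (captured).
`re.fullmatch` requires the pattern to consume the entire string.
Here the string isn't matched end-to-end, so the call returns None.

None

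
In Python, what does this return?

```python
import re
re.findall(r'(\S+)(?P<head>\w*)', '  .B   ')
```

[('.B', '')]

With 2 capturing groups, `findall` returns a 2-tuple per match.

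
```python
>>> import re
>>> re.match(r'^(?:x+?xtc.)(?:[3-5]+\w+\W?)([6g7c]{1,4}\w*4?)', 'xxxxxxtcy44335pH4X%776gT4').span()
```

(0, 25)

This matches anchored at the start of the string; then one or more of the literal 'x' (lazy), then the literal 'xtc', then any character (non-capturing group); then one or more of a character in [3-5], then one or more of a word character, then optionally a non-word character (non-capturing group); then 1 to 4 of one of [6g7c], then zero or more of a word character, then optionally the literal '4' (captured).
`re.match` only tries the pattern at the start of the string.
The match spans [0:25] → 'xxxxxxtcy44335pH4X%776gT4'.
Captured: group 1 = '776gT4'.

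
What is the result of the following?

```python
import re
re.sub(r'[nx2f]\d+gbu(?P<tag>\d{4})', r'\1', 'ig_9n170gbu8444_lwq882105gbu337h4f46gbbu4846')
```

'ig_98444_lwq882105gbu337h4f46gbbu4846'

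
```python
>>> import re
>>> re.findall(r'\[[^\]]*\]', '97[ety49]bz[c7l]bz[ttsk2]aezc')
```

Matches: at [2:9] → '[ety49]'; at [11:16] → '[c7l]'; at [18:25] → '[ttsk2]'.
Since nothing is captured, `findall` lists the 3 matched substrings directly.

['[ety49]', '[c7l]', '[ttsk2]']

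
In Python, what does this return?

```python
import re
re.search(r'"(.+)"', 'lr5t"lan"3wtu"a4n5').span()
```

(4, 14)

`re.search` scans for the first position where the pattern succeeds.
The match spans [4:14] → '"lan"3wtu"'.
Captured: group 1 = 'lan"3wtu'.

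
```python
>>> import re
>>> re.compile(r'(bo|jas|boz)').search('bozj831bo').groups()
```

('bo',)

The match spans [0:2] → 'bo'.
Captured: group 1 = 'bo'.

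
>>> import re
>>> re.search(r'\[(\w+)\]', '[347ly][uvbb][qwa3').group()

'[347ly]'

The match spans [0:7] → '[347ly]'.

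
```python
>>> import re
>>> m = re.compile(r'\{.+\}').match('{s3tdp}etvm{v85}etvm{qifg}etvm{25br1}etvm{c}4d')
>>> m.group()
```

`match` is anchored at position 0; if the pattern doesn't fit there, it returns None.
The match spans [0:44] → '{s3tdp}etvm{v85}etvm{qifg}etvm{25br1}etvm{c}'.

'{s3tdp}etvm{v85}etvm{qifg}etvm{25br1}etvm{c}'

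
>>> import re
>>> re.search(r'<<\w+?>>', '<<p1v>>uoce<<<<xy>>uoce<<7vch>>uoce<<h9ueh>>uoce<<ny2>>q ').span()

(0, 7)

`re.search` scans for the first position where the pattern succeeds.
The match spans [0:7] → '<<p1v>>'.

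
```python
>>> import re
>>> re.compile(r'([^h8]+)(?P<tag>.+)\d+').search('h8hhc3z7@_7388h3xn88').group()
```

'c3z7@_7388h3xn88'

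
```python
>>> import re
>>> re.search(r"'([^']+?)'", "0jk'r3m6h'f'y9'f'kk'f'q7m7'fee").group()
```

"'r3m6h'"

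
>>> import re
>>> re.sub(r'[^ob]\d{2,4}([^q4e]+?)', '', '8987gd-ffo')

'd-ffo'

This matches any character except [ob], then 2 to 4 of a digit; then one or more of any character except [q4e] (lazy) (captured).
Lazy quantifiers expand one character at a time until the remainder of the pattern can match.
Matches: at [0:5] → '8987g'.
`sub` substitutes '' at each match site.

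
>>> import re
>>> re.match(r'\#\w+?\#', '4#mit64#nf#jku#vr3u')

None

`match` is anchored at position 0; if the pattern doesn't fit there, it returns None.
Here position 0 doesn't satisfy it, so the call returns None.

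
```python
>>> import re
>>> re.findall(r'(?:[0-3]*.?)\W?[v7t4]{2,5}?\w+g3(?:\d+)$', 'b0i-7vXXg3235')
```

The pattern matches zero or more of a character in [0-3], then optionally any character (non-capturing group); then optionally a non-word character, then 2 to 5 of one of [v7t4] (lazy); then one or more of a word character, then the literal 'g3'; then one or more of a digit (non-capturing group); then anchored at the end.
Scanning left to right: at [1:13] → '0i-7vXXg3235'.
With no groups in the pattern, `findall` gives back each whole match — 1 here.

['0i-7vXXg3235']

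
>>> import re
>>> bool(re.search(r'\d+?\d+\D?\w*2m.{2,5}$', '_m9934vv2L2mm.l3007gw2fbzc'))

False

The pattern matches one or more of a digit (lazy), then one or more of a digit, then optionally a non-digit; then zero or more of a word character, then the literal '2m', then 2 to 5 of any character; then anchored at the end.
Unlike `match`, `search` isn't anchored — it looks for the pattern anywhere in the string.
Here the pattern never matches, so the call returns None, and `bool(None)` is False.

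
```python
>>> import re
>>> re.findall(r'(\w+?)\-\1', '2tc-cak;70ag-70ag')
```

['c', '70ag']

`\1` has to match the exact text group 1 already captured.
`findall` collects group 1 from each match (2 total).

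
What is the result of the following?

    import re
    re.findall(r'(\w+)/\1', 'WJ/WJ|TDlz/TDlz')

After group 1 captures some text, `\1` only succeeds where that same text appears again.
Walking the string: at [0:5] match 'WJ/WJ', group 1 = 'WJ'; at [6:15] match 'TDlz/TDlz', group 1 = 'TDlz'.
Because there's exactly one group, `findall` drops the full match and keeps group 1 from each hit.

['WJ', 'TDlz']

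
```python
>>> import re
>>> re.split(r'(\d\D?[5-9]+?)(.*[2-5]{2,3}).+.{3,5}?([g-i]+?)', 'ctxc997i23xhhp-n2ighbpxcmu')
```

Because the quantifier is non-greedy, it stops expanding at the earliest point where the rest of the pattern can succeed.
The group in the pattern means `split` returns the separators' captures alongside the pieces.

['ctxc', '99', '7i23', 'h', 'bpxcmu']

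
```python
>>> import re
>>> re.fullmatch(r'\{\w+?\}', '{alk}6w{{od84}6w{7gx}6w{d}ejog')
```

None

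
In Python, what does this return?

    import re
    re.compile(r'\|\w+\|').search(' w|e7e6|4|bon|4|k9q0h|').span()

`re.search` scans for the first position where the pattern succeeds.
The match spans [2:8] → '|e7e6|'.

(2, 8)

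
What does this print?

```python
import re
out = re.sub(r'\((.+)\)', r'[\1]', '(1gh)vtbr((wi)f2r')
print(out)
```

[1gh)vtbr((wi]f2r

The replacement refers to a captured group, so each match is rewritten using its own captured text.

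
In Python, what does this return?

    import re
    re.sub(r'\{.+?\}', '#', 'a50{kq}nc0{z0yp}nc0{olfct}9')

'a50#nc0#nc0#9'

With the lazy modifier that quantifier settles for the fewest repetitions that let the rest of the pattern succeed (the atoms after it are unaffected and can still be greedy).
Every occurrence is swapped for '#'.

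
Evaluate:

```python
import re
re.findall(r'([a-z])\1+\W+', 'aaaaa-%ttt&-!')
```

['a', 't']

A backreference is literal: `\1` must see the identical characters the first group matched.
`findall` collects group 1 from each match (2 total).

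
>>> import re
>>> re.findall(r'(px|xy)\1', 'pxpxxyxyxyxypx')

The backreference `\1` re-matches whatever the first group consumed, character for character.
One capturing group, so `findall` returns just the captured substring from each match — 3 in all.

['px', 'xy', 'xy']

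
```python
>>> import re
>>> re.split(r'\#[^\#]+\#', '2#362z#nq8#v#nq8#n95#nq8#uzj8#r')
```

['2', 'nq8', 'nq8', 'nq8', 'r']

Matches to split on: at [1:7] → '#362z#'; at [10:13] → '#v#'; at [16:21] → '#n95#'; at [24:30] → '#uzj8#'.
The string is cut at each match, leaving 5 pieces.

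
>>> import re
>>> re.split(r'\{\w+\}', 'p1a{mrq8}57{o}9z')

['p1a', '57', '9z']

The string is cut at each match, leaving 3 pieces.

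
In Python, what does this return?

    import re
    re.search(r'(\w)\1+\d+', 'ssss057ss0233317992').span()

`\1` has to match the exact text group 1 already captured.
The match spans [0:7] → 'ssss057'.

(0, 7)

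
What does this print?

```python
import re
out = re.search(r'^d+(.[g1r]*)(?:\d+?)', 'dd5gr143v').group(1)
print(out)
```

5gr1

This matches anchored at the start of the string; then one or more of a literal 'd'; then any character, then zero or more of one of [g1r] (captured); then one or more of a digit (lazy) (non-capturing group).
Because the quantifier is non-greedy, it stops expanding at the earliest point where the rest of the pattern can succeed.
`re.search` scans for the first position where the pattern succeeds.
The match spans [0:7] → 'dd5gr14'.
Captured: group 1 = '5gr1'.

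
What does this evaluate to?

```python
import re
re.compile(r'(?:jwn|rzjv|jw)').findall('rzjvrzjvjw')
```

['rzjv', 'rzjv', 'jw']

Walking the string: at [0:4] → 'rzjv'; at [4:8] → 'rzjv'; at [8:10] → 'jw'.
No capturing groups, so `findall` returns the 3 full match strings.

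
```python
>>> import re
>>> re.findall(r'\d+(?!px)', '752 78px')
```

The negative lookaround is zero-width — it rules out positions where the adjacent text would match, without consuming anything.
Matches: at [0:3] → '752'; at [4:5] → '7'.
With no groups in the pattern, `findall` gives back each whole match — 2 here.

['752', '7']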